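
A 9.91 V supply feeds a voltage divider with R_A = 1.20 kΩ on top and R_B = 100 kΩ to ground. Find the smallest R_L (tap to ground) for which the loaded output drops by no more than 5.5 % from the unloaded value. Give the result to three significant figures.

Output resistance R_th = R_A‖R_B = (1.20 × 100)/101.2 = 1.186 kΩ.
The fractional drop is R_th/(R_th + R_L); requiring this ≤ 0.0550 gives R_L ≥ R_th(1/0.0550 − 1) = 1.186 × 17.18 = 20.4 kΩ.

R_L(min) ≈ 20.4 kΩ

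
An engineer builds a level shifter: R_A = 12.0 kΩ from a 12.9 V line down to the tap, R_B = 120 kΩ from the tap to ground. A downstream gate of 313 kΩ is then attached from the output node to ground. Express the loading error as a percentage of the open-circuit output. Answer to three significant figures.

The divider's output (Thévenin) resistance is R_A‖R_B = 10.91 kΩ.
Fractional drop under load = R_th/(R_th + R_L) = 10.91 / (10.91 + 313) = 0.03368.
So the output falls by 3.37 %.

3.37 %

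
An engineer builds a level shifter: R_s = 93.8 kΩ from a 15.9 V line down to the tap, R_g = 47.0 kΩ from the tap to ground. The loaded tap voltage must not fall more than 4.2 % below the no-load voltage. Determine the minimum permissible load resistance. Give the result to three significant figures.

R_L(min) ≈ 714 kΩ

Output resistance R_th = R_s‖R_g = (93.8 × 47.0)/140.8 = 31.31 kΩ.
The fractional drop is R_th/(R_th + R_L); requiring this ≤ 0.0420 gives R_L ≥ R_th(1/0.0420 − 1) = 31.31 × 22.81 = 714 kΩ.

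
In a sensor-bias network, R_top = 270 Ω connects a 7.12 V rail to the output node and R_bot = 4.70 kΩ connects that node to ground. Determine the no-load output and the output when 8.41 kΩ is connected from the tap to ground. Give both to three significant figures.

Unloaded: 6.73 V; loaded: 6.53 V

Open-circuit: V = 7.12 × 4700/(270 + 4700) = 6.73 V.
With the load, R_bot becomes R_bot‖R_L = 3015 Ω, so V = 7.12 × 3015/3285 = 6.53 V.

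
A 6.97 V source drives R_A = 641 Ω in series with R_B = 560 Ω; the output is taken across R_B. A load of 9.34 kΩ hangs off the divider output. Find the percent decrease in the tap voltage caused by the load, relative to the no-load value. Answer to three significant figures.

3.10 %

The divider's output (Thévenin) resistance is R_A‖R_B = 298.9 Ω.
Fractional drop under load = R_th/(R_th + R_L) = 298.9 / (298.9 + 9340) = 0.03101.
So the output falls by 3.10 %.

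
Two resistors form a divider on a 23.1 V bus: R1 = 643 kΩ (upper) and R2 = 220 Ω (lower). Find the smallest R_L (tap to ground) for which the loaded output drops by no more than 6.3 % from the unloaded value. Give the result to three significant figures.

Output resistance R_th = R1‖R2 = (643000 × 220)/643200 = 219.9 Ω.
The fractional drop is R_th/(R_th + R_L); requiring this ≤ 0.0630 gives R_L ≥ R_th(1/0.0630 − 1) = 219.9 × 14.87 = 3.27 kΩ.

R_L(min) ≈ 3.27 kΩ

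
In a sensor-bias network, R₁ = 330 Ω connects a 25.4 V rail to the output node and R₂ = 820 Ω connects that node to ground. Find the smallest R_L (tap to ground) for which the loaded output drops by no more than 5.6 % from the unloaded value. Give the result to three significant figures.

R_L(min) ≈ 3.97 kΩ

Output resistance R_th = R₁‖R₂ = (330 × 820)/1150 = 235.3 Ω.
The fractional drop is R_th/(R_th + R_L); requiring this ≤ 0.0560 gives R_L ≥ R_th(1/0.0560 − 1) = 235.3 × 16.86 = 3.97 kΩ.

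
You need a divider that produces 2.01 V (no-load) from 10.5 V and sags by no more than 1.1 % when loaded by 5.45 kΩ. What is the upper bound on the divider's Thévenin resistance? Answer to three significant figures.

Loading drop = R_th/(R_th + R_L) ≤ 0.0110, so R_th ≤ R_L · ε/(1−ε) = 5.45 kΩ × 0.0110/0.9890 = 60.6 Ω.

R_th ≤ 60.6 Ω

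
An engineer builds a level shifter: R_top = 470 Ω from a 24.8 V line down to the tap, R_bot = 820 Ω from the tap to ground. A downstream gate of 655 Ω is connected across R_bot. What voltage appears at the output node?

The load sits in parallel with R_bot: R_bot‖R_L = (820 × 655) / (820 + 655) = 364.1 Ω.
V_out = 24.8 × 364.1 / (470 + 364.1) = 24.8 × 364.1/834.1 = 10.8 V.
(Unloaded it would have been 15.8 V.)

V_out ≈ 10.8 V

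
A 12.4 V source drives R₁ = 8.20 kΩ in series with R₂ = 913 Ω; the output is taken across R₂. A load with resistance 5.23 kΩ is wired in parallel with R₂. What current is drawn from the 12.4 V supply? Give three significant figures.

I ≈ 1.38 mA

R₂‖R_L = 777.3 Ω, so the source sees R₁ + R₂‖R_L = 8977 Ω.
I = 12.4 V / 8977 Ω = 1.38 mA.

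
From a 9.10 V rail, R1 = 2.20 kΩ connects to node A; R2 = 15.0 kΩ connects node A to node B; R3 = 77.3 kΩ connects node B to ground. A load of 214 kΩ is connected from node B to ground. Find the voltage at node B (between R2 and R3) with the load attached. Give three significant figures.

V ≈ 6.98 V

At node B, R3 is in parallel with the load: R3‖R_L = 56.79 kΩ.
Below node A the resistance is R2 + (R3‖R_L) = 71.79 kΩ, so V_A = 9.10 × 71.79/73.99 = 8.829 V.
Then V_B = V_A × (R3‖R_L)/(R2 + R3‖R_L) = 8.829 × 56.79/71.79 = 6.98 V.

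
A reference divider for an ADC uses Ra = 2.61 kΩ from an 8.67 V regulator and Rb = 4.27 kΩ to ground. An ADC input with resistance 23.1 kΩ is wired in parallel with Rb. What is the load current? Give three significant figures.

Rb‖R_L = 3.604 kΩ; V_out = 8.67 × 3.604/6.214 = 5.028 V.
I_L = V_out / R_L = 5.028 / 23.1 kΩ = 0.218 mA.

I_L ≈ 0.218 mA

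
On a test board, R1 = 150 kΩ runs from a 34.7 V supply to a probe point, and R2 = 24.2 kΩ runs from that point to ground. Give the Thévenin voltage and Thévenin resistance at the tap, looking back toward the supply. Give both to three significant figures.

V_th = 4.82 V, R_th = 20.8 kΩ

V_th is the open-circuit tap voltage: 34.7 × 24.2/(150 + 24.2) = 4.82 V.
With the supply zeroed, R1 and R2 appear in parallel from the tap: R_th = R1‖R2 = (150 × 24.2)/174.2 = 20.8 kΩ.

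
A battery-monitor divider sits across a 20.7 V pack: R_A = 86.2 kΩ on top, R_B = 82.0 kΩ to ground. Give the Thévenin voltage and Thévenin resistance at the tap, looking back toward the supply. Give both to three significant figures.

V_th = 10.1 V, R_th = 42.0 kΩ

V_th is the open-circuit tap voltage: 20.7 × 82.0/(86.2 + 82.0) = 10.1 V.
With the supply zeroed, R_A and R_B appear in parallel from the tap: R_th = R_A‖R_B = (86.2 × 82.0)/168.2 = 42.0 kΩ.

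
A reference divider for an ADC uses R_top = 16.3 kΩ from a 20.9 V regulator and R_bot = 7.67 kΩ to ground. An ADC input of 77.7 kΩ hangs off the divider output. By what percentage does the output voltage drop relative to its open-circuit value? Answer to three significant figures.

The divider's output (Thévenin) resistance is R_top‖R_bot = 5.216 kΩ.
Fractional drop under load = R_th/(R_th + R_L) = 5.216 / (5.216 + 77.7) = 0.06290.
So the output falls by 6.29 %.

6.29 %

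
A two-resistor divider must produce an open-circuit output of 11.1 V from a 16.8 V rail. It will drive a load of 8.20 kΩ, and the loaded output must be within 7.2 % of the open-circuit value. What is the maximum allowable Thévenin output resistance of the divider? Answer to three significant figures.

R_th ≤ 636 Ω

Loading drop = R_th/(R_th + R_L) ≤ 0.0720, so R_th ≤ R_L · ε/(1−ε) = 8.20 kΩ × 0.0720/0.9280 = 636 Ω.
(Any R1, R2 with R2/(R1+R2) = 0.661 and R1‖R2 ≤ 636 Ω will meet the spec.)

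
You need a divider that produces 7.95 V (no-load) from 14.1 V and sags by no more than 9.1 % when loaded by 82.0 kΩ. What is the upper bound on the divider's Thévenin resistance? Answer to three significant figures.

R_th ≤ 8.21 kΩ

Loading drop = R_th/(R_th + R_L) ≤ 0.0910, so R_th ≤ R_L · ε/(1−ε) = 82.0 kΩ × 0.0910/0.9090 = 8.21 kΩ.
(Any R1, R2 with R2/(R1+R2) = 0.564 and R1‖R2 ≤ 8.21 kΩ will meet the spec.)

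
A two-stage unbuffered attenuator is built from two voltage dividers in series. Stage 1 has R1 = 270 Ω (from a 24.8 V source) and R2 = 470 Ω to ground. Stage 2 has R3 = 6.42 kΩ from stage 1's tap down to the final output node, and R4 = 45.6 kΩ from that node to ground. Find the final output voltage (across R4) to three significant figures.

V_out ≈ 13.8 V

Stage 2 presents R3+R4 = 52020 Ω as a load on stage 1's tap.
Stage 1's lower leg becomes R2‖(R3+R4) = 465.8 Ω, so V_mid = 24.8 × 465.8/735.8 = 15.70 V.
Stage 2 is itself unloaded: V_out = V_mid × R4/(R3+R4) = 15.70 × 45600/52020 = 13.8 V.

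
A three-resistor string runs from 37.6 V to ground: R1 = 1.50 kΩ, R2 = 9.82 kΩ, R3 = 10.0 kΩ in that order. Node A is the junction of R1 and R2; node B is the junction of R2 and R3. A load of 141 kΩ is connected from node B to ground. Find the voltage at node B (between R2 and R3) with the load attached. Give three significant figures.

At node B, R3 is in parallel with the load: R3‖R_L = 9.338 kΩ.
Below node A the resistance is R2 + (R3‖R_L) = 19.16 kΩ, so V_A = 37.6 × 19.16/20.66 = 34.87 V.
Then V_B = V_A × (R3‖R_L)/(R2 + R3‖R_L) = 34.87 × 9.338/19.16 = 17.0 V.

V ≈ 17.0 V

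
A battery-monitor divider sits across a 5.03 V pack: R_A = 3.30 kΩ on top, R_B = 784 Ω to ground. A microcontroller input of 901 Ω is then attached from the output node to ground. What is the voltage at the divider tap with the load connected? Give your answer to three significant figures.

V_out ≈ 0.567 V

The load sits in parallel with R_B: R_B‖R_L = (784 × 901) / (784 + 901) = 419.2 Ω.
V_out = 5.03 × 419.2 / (3300 + 419.2) = 5.03 × 419.2/3719 = 0.567 V.
(Unloaded it would have been 0.966 V.)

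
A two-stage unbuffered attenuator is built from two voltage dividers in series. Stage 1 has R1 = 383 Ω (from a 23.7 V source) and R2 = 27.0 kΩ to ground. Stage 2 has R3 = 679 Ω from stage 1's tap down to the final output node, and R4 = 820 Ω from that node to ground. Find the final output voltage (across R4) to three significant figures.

V_out ≈ 10.2 V

Stage 2 presents R3+R4 = 1499 Ω as a load on stage 1's tap.
Stage 1's lower leg becomes R2‖(R3+R4) = 1420 Ω, so V_mid = 23.7 × 1420/1803 = 18.67 V.
Stage 2 is itself unloaded: V_out = V_mid × R4/(R3+R4) = 18.67 × 820/1499 = 10.2 V.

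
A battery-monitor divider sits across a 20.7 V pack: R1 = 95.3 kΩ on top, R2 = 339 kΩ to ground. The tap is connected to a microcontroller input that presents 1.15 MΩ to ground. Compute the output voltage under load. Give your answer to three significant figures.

V_out ≈ 15.2 V

The load sits in parallel with R2: R2‖R_L = (339 × 1150) / (339 + 1150) = 261.8 kΩ.
V_out = 20.7 × 261.8 / (95.3 + 261.8) = 20.7 × 261.8/357.1 = 15.2 V.
(Unloaded it would have been 16.2 V.)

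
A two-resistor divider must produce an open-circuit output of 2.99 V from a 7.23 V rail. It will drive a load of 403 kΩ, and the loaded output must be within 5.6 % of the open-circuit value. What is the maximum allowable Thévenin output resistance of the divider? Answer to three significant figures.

R_th ≤ 23.9 kΩ

Loading drop = R_th/(R_th + R_L) ≤ 0.0560, so R_th ≤ R_L · ε/(1−ε) = 403 kΩ × 0.0560/0.9440 = 23.9 kΩ.
(Any R1, R2 with R2/(R1+R2) = 0.414 and R1‖R2 ≤ 23.9 kΩ will meet the spec.)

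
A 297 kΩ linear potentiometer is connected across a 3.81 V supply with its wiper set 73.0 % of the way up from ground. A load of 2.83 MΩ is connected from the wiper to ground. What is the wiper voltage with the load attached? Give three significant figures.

V ≈ 2.72 V

The wiper splits the pot into (1−α)R = 80.19 kΩ above and αR = 216.8 kΩ below.
Lower section ‖ load = 201.4 kΩ.
V_wiper = 3.81 × 201.4/(80.19 + 201.4) = 2.72 V.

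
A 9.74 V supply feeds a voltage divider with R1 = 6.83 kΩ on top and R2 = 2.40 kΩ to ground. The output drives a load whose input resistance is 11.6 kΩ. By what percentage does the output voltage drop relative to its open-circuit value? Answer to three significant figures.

The divider's output (Thévenin) resistance is R1‖R2 = 1.776 kΩ.
Fractional drop under load = R_th/(R_th + R_L) = 1.776 / (1.776 + 11.6) = 0.1328.
So the output falls by 13.3 %.

13.3 %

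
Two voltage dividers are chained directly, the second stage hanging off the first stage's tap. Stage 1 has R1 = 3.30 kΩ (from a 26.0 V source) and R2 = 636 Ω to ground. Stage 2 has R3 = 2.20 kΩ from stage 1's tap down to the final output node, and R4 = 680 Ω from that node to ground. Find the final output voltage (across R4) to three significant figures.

V_out ≈ 0.837 V

Stage 2 presents R3+R4 = 2880 Ω as a load on stage 1's tap.
Stage 1's lower leg becomes R2‖(R3+R4) = 521.0 Ω, so V_mid = 26.0 × 521.0/3821 = 3.545 V.
Stage 2 is itself unloaded: V_out = V_mid × R4/(R3+R4) = 3.545 × 680/2880 = 0.837 V.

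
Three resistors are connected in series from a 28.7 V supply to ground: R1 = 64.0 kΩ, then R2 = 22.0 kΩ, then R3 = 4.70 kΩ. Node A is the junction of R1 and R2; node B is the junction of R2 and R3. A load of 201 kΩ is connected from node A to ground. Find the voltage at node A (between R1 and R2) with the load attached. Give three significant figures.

V ≈ 7.72 V

Below node A the series string R2+R3 = 26.70 kΩ sits in parallel with the 201 kΩ load: 23.57 kΩ.
V_A = 28.7 × 23.57/(64.0 + 23.57) = 7.72 V.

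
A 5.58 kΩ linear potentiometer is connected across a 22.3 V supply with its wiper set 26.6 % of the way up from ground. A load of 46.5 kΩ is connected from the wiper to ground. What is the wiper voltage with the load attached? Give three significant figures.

V ≈ 5.80 V

The wiper splits the pot into (1−α)R = 4.096 kΩ above and αR = 1.484 kΩ below.
Lower section ‖ load = 1.438 kΩ.
V_wiper = 22.3 × 1.438/(4.096 + 1.438) = 5.80 V.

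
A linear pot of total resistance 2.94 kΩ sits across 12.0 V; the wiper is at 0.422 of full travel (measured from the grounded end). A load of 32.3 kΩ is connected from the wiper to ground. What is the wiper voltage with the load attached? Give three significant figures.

The wiper splits the pot into (1−α)R = 1.699 kΩ above and αR = 1.241 kΩ below.
Lower section ‖ load = 1.195 kΩ.
V_wiper = 12.0 × 1.195/(1.699 + 1.195) = 4.95 V.

V ≈ 4.95 V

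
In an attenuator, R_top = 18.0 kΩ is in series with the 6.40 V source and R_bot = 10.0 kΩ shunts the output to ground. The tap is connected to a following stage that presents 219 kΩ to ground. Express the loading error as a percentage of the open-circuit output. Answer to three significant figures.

2.85 %

The divider's output (Thévenin) resistance is R_top‖R_bot = 6.429 kΩ.
Fractional drop under load = R_th/(R_th + R_L) = 6.429 / (6.429 + 219) = 0.02852.
So the output falls by 2.85 %.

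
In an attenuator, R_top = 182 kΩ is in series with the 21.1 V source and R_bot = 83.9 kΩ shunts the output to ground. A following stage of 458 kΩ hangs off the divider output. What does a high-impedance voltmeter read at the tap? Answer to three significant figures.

The load sits in parallel with R_bot: R_bot‖R_L = (83.9 × 458) / (83.9 + 458) = 70.91 kΩ.
V_out = 21.1 × 70.91 / (182 + 70.91) = 21.1 × 70.91/252.9 = 5.92 V.
(Unloaded it would have been 6.66 V.)

V_out ≈ 5.92 V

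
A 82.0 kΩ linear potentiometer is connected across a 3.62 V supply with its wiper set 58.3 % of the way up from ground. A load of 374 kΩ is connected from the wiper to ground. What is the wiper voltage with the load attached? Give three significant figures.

The wiper splits the pot into (1−α)R = 34.19 kΩ above and αR = 47.81 kΩ below.
Lower section ‖ load = 42.39 kΩ.
V_wiper = 3.62 × 42.39/(34.19 + 42.39) = 2.00 V.

V ≈ 2.00 V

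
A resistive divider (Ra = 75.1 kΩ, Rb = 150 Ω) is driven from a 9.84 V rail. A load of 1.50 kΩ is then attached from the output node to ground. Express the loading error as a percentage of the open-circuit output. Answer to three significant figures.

9.07 %

The divider's output (Thévenin) resistance is Ra‖Rb = 149.7 Ω.
Fractional drop under load = R_th/(R_th + R_L) = 149.7 / (149.7 + 1500) = 0.09074.
So the output falls by 9.07 %.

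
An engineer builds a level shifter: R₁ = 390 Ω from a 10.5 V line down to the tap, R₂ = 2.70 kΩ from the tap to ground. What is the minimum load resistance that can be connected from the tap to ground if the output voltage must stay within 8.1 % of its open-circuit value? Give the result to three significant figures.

Output resistance R_th = R₁‖R₂ = (390 × 2700)/3090 = 340.8 Ω.
The fractional drop is R_th/(R_th + R_L); requiring this ≤ 0.0810 gives R_L ≥ R_th(1/0.0810 − 1) = 340.8 × 11.35 = 3.87 kΩ.

R_L(min) ≈ 3.87 kΩ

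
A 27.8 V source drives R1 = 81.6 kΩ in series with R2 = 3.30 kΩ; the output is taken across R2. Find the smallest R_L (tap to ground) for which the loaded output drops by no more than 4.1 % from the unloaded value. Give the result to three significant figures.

R_L(min) ≈ 74.2 kΩ

Output resistance R_th = R1‖R2 = (81.6 × 3.30)/84.90 = 3.172 kΩ.
The fractional drop is R_th/(R_th + R_L); requiring this ≤ 0.0410 gives R_L ≥ R_th(1/0.0410 − 1) = 3.172 × 23.39 = 74.2 kΩ.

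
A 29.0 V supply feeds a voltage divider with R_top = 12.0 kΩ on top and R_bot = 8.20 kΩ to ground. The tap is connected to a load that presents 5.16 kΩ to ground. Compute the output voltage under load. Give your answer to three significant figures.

The load sits in parallel with R_bot: R_bot‖R_L = (8.20 × 5.16) / (8.20 + 5.16) = 3.167 kΩ.
V_out = 29.0 × 3.167 / (12.0 + 3.167) = 29.0 × 3.167/15.17 = 6.06 V.

V_out ≈ 6.06 V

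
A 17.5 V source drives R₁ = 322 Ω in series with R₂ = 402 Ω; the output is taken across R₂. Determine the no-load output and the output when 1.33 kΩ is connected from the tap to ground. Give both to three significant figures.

Unloaded: 9.72 V; loaded: 8.57 V

Open-circuit: V = 17.5 × 402/(322 + 402) = 9.72 V.
With the load, R₂ becomes R₂‖R_L = 308.7 Ω, so V = 17.5 × 308.7/630.7 = 8.57 V.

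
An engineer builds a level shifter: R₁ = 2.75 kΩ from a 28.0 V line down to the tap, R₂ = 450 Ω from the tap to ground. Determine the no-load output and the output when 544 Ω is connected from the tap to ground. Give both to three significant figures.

Unloaded: 3.94 V; loaded: 2.30 V

Open-circuit: V = 28.0 × 450/(2750 + 450) = 3.94 V.
With the load, R₂ becomes R₂‖R_L = 246.3 Ω, so V = 28.0 × 246.3/2996 = 2.30 V.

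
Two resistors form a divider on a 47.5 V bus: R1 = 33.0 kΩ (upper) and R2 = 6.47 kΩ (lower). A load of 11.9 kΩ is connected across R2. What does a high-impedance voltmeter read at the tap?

The load sits in parallel with R2: R2‖R_L = (6.47 × 11.9) / (6.47 + 11.9) = 4.191 kΩ.
V_out = 47.5 × 4.191 / (33.0 + 4.191) = 47.5 × 4.191/37.19 = 5.35 V.
(Unloaded it would have been 7.79 V.)

V_out ≈ 5.35 V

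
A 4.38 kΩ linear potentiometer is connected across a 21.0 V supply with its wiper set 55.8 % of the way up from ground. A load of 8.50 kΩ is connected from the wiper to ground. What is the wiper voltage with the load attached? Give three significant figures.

V ≈ 10.4 V

The wiper splits the pot into (1−α)R = 1.936 kΩ above and αR = 2.444 kΩ below.
Lower section ‖ load = 1.898 kΩ.
V_wiper = 21.0 × 1.898/(1.936 + 1.898) = 10.4 V.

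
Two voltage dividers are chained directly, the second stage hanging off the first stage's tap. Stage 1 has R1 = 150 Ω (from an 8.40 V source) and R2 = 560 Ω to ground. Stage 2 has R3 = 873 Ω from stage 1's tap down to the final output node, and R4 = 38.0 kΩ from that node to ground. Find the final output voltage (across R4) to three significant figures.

Stage 2 presents R3+R4 = 38870 Ω as a load on stage 1's tap.
Stage 1's lower leg becomes R2‖(R3+R4) = 552.0 Ω, so V_mid = 8.40 × 552.0/702.0 = 6.605 V.
Stage 2 is itself unloaded: V_out = V_mid × R4/(R3+R4) = 6.605 × 38000/38870 = 6.46 V.

V_out ≈ 6.46 V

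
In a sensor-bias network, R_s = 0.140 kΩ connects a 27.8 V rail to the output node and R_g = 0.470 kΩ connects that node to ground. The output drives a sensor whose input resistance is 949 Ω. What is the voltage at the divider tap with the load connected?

V_out ≈ 19.2 V

The load sits in parallel with R_g: R_g‖R_L = (470 × 949) / (470 + 949) = 314.3 Ω.
V_out = 27.8 × 314.3 / (140 + 314.3) = 27.8 × 314.3/454.3 = 19.2 V.
(Unloaded it would have been 21.4 V.)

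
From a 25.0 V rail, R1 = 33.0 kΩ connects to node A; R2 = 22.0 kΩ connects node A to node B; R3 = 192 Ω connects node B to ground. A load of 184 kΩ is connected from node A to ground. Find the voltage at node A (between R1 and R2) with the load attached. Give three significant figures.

V ≈ 9.38 V

Below node A the series string R2+R3 = 22190 Ω sits in parallel with the 184000 Ω load: 19800 Ω.
V_A = 25.0 × 19800/(33000 + 19800) = 9.38 V.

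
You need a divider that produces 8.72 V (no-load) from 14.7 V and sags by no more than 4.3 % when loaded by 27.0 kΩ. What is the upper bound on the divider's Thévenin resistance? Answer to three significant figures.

Loading drop = R_th/(R_th + R_L) ≤ 0.0430, so R_th ≤ R_L · ε/(1−ε) = 27.0 kΩ × 0.0430/0.9570 = 1.21 kΩ.
(Any R1, R2 with R2/(R1+R2) = 0.593 and R1‖R2 ≤ 1.21 kΩ will meet the spec.)

R_th ≤ 1.21 kΩ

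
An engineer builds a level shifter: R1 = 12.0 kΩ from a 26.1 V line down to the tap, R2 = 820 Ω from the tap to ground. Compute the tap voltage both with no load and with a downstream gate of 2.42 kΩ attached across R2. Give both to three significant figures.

Unloaded: 1.67 V; loaded: 1.27 V

Open-circuit: V = 26.1 × 820/(12000 + 820) = 1.67 V.
With the load, R2 becomes R2‖R_L = 612.5 Ω, so V = 26.1 × 612.5/12610 = 1.27 V.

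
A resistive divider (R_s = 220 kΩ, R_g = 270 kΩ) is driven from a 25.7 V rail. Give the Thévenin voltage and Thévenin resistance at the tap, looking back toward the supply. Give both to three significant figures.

V_th is the open-circuit tap voltage: 25.7 × 270/(220 + 270) = 14.2 V.
With the supply zeroed, R_s and R_g appear in parallel from the tap: R_th = R_s‖R_g = (220 × 270)/490.0 = 121 kΩ.

V_th = 14.2 V, R_th = 121 kΩ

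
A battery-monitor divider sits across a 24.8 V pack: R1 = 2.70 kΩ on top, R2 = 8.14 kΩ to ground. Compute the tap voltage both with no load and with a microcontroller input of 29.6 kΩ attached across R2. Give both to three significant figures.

Open-circuit: V = 24.8 × 8.14/(2.70 + 8.14) = 18.6 V.
With the load, R2 becomes R2‖R_L = 6.384 kΩ, so V = 24.8 × 6.384/9.084 = 17.4 V.

Unloaded: 18.6 V; loaded: 17.4 V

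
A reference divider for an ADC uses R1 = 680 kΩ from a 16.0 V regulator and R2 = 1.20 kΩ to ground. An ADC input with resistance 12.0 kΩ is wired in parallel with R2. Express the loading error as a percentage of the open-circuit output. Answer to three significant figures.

9.08 %

The divider's output (Thévenin) resistance is R1‖R2 = 1.198 kΩ.
Fractional drop under load = R_th/(R_th + R_L) = 1.198 / (1.198 + 12.0) = 0.09076.
So the output falls by 9.08 %.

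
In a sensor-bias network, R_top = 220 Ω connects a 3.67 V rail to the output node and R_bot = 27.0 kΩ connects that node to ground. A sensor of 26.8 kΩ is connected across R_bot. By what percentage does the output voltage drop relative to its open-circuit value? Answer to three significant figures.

0.808 %

The divider's output (Thévenin) resistance is R_top‖R_bot = 218.2 Ω.
Fractional drop under load = R_th/(R_th + R_L) = 218.2 / (218.2 + 26800) = 0.008077.
So the output falls by 0.808 %.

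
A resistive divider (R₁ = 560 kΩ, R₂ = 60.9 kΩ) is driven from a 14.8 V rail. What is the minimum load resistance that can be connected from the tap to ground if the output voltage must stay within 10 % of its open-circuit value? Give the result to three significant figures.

R_L(min) ≈ 494 kΩ

Output resistance R_th = R₁‖R₂ = (560 × 60.9)/620.9 = 54.93 kΩ.
The fractional drop is R_th/(R_th + R_L); requiring this ≤ 0.100 gives R_L ≥ R_th(1/0.100 − 1) = 54.93 × 9.000 = 494 kΩ.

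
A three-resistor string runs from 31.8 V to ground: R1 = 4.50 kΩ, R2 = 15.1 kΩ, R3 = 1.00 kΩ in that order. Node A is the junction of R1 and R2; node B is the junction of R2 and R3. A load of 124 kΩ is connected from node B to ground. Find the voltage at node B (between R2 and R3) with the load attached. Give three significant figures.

V ≈ 1.53 V

At node B, R3 is in parallel with the load: R3‖R_L = 0.9920 kΩ.
Below node A the resistance is R2 + (R3‖R_L) = 16.09 kΩ, so V_A = 31.8 × 16.09/20.59 = 24.85 V.
Then V_B = V_A × (R3‖R_L)/(R2 + R3‖R_L) = 24.85 × 0.9920/16.09 = 1.53 V.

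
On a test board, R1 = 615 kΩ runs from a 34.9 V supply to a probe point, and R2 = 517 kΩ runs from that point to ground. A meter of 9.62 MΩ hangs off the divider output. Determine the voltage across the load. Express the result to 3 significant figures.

The load sits in parallel with R2: R2‖R_L = (517 × 9620) / (517 + 9620) = 490.6 kΩ.
V_out = 34.9 × 490.6 / (615 + 490.6) = 34.9 × 490.6/1106 = 15.5 V.
(Unloaded it would have been 15.9 V.)

V_out ≈ 15.5 V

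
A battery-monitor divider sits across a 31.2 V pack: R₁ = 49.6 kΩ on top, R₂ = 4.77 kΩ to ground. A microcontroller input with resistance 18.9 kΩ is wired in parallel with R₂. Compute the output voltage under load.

V_out ≈ 2.22 V

The load sits in parallel with R₂: R₂‖R_L = (4.77 × 18.9) / (4.77 + 18.9) = 3.809 kΩ.
V_out = 31.2 × 3.809 / (49.6 + 3.809) = 31.2 × 3.809/53.41 = 2.22 V.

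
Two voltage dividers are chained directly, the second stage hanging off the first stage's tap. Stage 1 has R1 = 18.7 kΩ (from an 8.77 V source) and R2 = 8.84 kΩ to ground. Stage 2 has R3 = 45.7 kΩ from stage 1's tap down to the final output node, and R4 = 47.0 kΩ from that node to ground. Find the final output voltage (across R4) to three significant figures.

Stage 2 presents R3+R4 = 92.70 kΩ as a load on stage 1's tap.
Stage 1's lower leg becomes R2‖(R3+R4) = 8.070 kΩ, so V_mid = 8.77 × 8.070/26.77 = 2.644 V.
Stage 2 is itself unloaded: V_out = V_mid × R4/(R3+R4) = 2.644 × 47.0/92.70 = 1.34 V.

V_out ≈ 1.34 V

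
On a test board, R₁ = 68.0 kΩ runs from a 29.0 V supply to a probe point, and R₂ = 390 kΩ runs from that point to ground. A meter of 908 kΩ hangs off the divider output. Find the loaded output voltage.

V_out ≈ 23.2 V

The load sits in parallel with R₂: R₂‖R_L = (390 × 908) / (390 + 908) = 272.8 kΩ.
V_out = 29.0 × 272.8 / (68.0 + 272.8) = 29.0 × 272.8/340.8 = 23.2 V.
(Unloaded it would have been 24.7 V.)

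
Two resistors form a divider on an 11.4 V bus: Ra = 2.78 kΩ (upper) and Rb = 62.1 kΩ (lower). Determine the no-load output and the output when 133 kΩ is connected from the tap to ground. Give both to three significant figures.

Unloaded: 10.9 V; loaded: 10.7 V

Open-circuit: V = 11.4 × 62.1/(2.78 + 62.1) = 10.9 V.
With the load, Rb becomes Rb‖R_L = 42.33 kΩ, so V = 11.4 × 42.33/45.11 = 10.7 V.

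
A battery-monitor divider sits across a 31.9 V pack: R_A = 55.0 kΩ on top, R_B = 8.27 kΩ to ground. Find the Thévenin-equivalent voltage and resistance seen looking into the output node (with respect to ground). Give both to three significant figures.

V_th is the open-circuit tap voltage: 31.9 × 8.27/(55.0 + 8.27) = 4.17 V.
With the supply zeroed, R_A and R_B appear in parallel from the tap: R_th = R_A‖R_B = (55.0 × 8.27)/63.27 = 7.19 kΩ.

V_th = 4.17 V, R_th = 7.19 kΩ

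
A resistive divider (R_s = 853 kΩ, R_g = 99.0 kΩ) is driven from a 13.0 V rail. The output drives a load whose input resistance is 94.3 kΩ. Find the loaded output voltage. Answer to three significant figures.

The load sits in parallel with R_g: R_g‖R_L = (99.0 × 94.3) / (99.0 + 94.3) = 48.30 kΩ.
V_out = 13.0 × 48.30 / (853 + 48.30) = 13.0 × 48.30/901.3 = 0.697 V.

V_out ≈ 0.697 V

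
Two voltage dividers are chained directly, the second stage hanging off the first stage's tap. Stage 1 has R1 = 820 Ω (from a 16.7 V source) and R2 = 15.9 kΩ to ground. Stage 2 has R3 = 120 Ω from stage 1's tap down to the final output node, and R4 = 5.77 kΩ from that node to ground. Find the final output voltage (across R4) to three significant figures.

Stage 2 presents R3+R4 = 5890 Ω as a load on stage 1's tap.
Stage 1's lower leg becomes R2‖(R3+R4) = 4298 Ω, so V_mid = 16.7 × 4298/5118 = 14.02 V.
Stage 2 is itself unloaded: V_out = V_mid × R4/(R3+R4) = 14.02 × 5770/5890 = 13.7 V.

V_out ≈ 13.7 V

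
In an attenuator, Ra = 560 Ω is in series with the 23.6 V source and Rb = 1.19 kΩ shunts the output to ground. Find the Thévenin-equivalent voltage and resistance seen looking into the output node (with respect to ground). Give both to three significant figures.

V_th = 16.0 V, R_th = 381 Ω

V_th is the open-circuit tap voltage: 23.6 × 1190/(560 + 1190) = 16.0 V.
With the supply zeroed, Ra and Rb appear in parallel from the tap: R_th = Ra‖Rb = (560 × 1190)/1750 = 381 Ω.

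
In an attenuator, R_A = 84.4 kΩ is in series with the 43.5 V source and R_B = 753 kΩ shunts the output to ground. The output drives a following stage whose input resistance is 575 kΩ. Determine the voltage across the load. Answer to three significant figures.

The load sits in parallel with R_B: R_B‖R_L = (753 × 575) / (753 + 575) = 326.0 kΩ.
V_out = 43.5 × 326.0 / (84.4 + 326.0) = 43.5 × 326.0/410.4 = 34.6 V.
(Unloaded it would have been 39.1 V.)

V_out ≈ 34.6 V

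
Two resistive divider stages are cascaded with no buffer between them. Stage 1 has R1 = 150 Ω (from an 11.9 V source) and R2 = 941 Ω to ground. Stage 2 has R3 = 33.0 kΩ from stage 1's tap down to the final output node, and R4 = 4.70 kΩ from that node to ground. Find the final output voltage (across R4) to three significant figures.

Stage 2 presents R3+R4 = 37700 Ω as a load on stage 1's tap.
Stage 1's lower leg becomes R2‖(R3+R4) = 918.1 Ω, so V_mid = 11.9 × 918.1/1068 = 10.23 V.
Stage 2 is itself unloaded: V_out = V_mid × R4/(R3+R4) = 10.23 × 4700/37700 = 1.28 V.

V_out ≈ 1.28 V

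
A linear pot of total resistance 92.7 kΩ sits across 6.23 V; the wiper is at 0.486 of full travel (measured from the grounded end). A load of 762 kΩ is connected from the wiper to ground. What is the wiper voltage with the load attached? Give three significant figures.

The wiper splits the pot into (1−α)R = 47.65 kΩ above and αR = 45.05 kΩ below.
Lower section ‖ load = 42.54 kΩ.
V_wiper = 6.23 × 42.54/(47.65 + 42.54) = 2.94 V.

V ≈ 2.94 V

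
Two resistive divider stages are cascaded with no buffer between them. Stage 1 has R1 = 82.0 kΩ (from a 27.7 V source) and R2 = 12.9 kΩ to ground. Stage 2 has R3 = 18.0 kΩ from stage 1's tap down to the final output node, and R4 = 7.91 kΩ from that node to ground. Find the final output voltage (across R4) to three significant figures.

V_out ≈ 0.804 V

Stage 2 presents R3+R4 = 25.91 kΩ as a load on stage 1's tap.
Stage 1's lower leg becomes R2‖(R3+R4) = 8.612 kΩ, so V_mid = 27.7 × 8.612/90.61 = 2.633 V.
Stage 2 is itself unloaded: V_out = V_mid × R4/(R3+R4) = 2.633 × 7.91/25.91 = 0.804 V.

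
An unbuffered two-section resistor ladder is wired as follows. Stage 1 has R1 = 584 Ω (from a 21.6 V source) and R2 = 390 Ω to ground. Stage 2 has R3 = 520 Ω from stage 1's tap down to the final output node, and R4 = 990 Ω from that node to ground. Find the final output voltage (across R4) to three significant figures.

V_out ≈ 4.91 V

Stage 2 presents R3+R4 = 1510 Ω as a load on stage 1's tap.
Stage 1's lower leg becomes R2‖(R3+R4) = 309.9 Ω, so V_mid = 21.6 × 309.9/893.9 = 7.489 V.
Stage 2 is itself unloaded: V_out = V_mid × R4/(R3+R4) = 7.489 × 990/1510 = 4.91 V.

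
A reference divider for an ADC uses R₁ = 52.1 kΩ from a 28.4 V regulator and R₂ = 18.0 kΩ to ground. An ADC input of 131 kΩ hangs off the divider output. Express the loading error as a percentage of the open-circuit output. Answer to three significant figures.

The divider's output (Thévenin) resistance is R₁‖R₂ = 13.38 kΩ.
Fractional drop under load = R_th/(R_th + R_L) = 13.38 / (13.38 + 131) = 0.09266.
So the output falls by 9.27 %.

9.27 %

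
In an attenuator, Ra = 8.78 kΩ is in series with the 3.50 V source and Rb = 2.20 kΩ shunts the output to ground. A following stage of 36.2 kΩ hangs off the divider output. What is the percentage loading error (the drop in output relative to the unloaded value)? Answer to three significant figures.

The divider's output (Thévenin) resistance is Ra‖Rb = 1.759 kΩ.
Fractional drop under load = R_th/(R_th + R_L) = 1.759 / (1.759 + 36.2) = 0.04634.
So the output falls by 4.63 %.

4.63 %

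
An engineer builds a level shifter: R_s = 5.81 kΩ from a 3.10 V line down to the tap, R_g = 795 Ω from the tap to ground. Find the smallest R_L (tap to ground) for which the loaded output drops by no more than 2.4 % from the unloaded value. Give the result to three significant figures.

Output resistance R_th = R_s‖R_g = (5810 × 795)/6605 = 699.3 Ω.
The fractional drop is R_th/(R_th + R_L); requiring this ≤ 0.0240 gives R_L ≥ R_th(1/0.0240 − 1) = 699.3 × 40.67 = 28.4 kΩ.

R_L(min) ≈ 28.4 kΩ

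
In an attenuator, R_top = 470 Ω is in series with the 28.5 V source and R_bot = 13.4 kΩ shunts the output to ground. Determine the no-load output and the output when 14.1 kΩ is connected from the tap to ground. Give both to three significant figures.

Open-circuit: V = 28.5 × 13400/(470 + 13400) = 27.5 V.
With the load, R_bot becomes R_bot‖R_L = 6871 Ω, so V = 28.5 × 6871/7341 = 26.7 V.

Unloaded: 27.5 V; loaded: 26.7 V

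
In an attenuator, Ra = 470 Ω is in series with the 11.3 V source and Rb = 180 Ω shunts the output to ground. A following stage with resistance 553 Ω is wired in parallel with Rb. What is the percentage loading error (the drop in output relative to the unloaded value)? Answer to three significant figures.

19.1 %

The divider's output (Thévenin) resistance is Ra‖Rb = 130.2 Ω.
Fractional drop under load = R_th/(R_th + R_L) = 130.2 / (130.2 + 553) = 0.1905.
So the output falls by 19.1 %.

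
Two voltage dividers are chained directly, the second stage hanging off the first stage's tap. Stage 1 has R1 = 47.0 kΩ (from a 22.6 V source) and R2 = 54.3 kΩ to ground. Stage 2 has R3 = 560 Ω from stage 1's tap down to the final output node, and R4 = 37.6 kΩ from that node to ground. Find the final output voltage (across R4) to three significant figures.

V_out ≈ 7.19 V

Stage 2 presents R3+R4 = 38160 Ω as a load on stage 1's tap.
Stage 1's lower leg becomes R2‖(R3+R4) = 22410 Ω, so V_mid = 22.6 × 22410/69410 = 7.297 V.
Stage 2 is itself unloaded: V_out = V_mid × R4/(R3+R4) = 7.297 × 37600/38160 = 7.19 V.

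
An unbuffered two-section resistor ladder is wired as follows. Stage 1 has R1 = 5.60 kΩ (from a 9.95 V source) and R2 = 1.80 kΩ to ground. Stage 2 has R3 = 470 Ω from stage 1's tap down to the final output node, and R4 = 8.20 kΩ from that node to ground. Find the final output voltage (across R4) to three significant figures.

Stage 2 presents R3+R4 = 8670 Ω as a load on stage 1's tap.
Stage 1's lower leg becomes R2‖(R3+R4) = 1491 Ω, so V_mid = 9.95 × 1491/7091 = 2.092 V.
Stage 2 is itself unloaded: V_out = V_mid × R4/(R3+R4) = 2.092 × 8200/8670 = 1.98 V.

V_out ≈ 1.98 V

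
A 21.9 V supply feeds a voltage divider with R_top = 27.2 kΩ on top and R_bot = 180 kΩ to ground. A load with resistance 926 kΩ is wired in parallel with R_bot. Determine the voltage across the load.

The load sits in parallel with R_bot: R_bot‖R_L = (180 × 926) / (180 + 926) = 150.7 kΩ.
V_out = 21.9 × 150.7 / (27.2 + 150.7) = 21.9 × 150.7/177.9 = 18.6 V.

V_out ≈ 18.6 V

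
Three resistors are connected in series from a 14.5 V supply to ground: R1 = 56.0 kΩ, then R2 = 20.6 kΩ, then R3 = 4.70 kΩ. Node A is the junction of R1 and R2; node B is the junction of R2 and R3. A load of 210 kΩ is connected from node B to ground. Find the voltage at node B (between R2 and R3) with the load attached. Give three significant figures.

V ≈ 0.821 V

At node B, R3 is in parallel with the load: R3‖R_L = 4.597 kΩ.
Below node A the resistance is R2 + (R3‖R_L) = 25.20 kΩ, so V_A = 14.5 × 25.20/81.20 = 4.500 V.
Then V_B = V_A × (R3‖R_L)/(R2 + R3‖R_L) = 4.500 × 4.597/25.20 = 0.821 V.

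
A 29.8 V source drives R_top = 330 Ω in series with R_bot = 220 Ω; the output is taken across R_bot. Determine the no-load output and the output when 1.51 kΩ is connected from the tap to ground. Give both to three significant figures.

Unloaded: 11.9 V; loaded: 11.0 V

Open-circuit: V = 29.8 × 220/(330 + 220) = 11.9 V.
With the load, R_bot becomes R_bot‖R_L = 192.0 Ω, so V = 29.8 × 192.0/522.0 = 11.0 V.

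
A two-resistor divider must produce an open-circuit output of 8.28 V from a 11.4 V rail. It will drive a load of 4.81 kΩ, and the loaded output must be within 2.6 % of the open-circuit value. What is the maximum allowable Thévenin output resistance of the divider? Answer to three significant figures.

R_th ≤ 128 Ω

Loading drop = R_th/(R_th + R_L) ≤ 0.0260, so R_th ≤ R_L · ε/(1−ε) = 4.81 kΩ × 0.0260/0.9740 = 128 Ω.
(Any R1, R2 with R2/(R1+R2) = 0.726 and R1‖R2 ≤ 128 Ω will meet the spec.)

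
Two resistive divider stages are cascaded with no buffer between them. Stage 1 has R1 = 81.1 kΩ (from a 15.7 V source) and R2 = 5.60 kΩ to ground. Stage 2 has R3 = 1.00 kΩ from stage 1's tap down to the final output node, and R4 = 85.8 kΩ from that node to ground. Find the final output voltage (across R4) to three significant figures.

Stage 2 presents R3+R4 = 86.80 kΩ as a load on stage 1's tap.
Stage 1's lower leg becomes R2‖(R3+R4) = 5.261 kΩ, so V_mid = 15.7 × 5.261/86.36 = 0.9564 V.
Stage 2 is itself unloaded: V_out = V_mid × R4/(R3+R4) = 0.9564 × 85.8/86.80 = 0.945 V.

V_out ≈ 0.945 V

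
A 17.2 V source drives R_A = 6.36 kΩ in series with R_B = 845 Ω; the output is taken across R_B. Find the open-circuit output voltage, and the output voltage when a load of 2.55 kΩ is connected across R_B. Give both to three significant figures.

Unloaded: 2.02 V; loaded: 1.56 V

Open-circuit: V = 17.2 × 845/(6360 + 845) = 2.02 V.
With the load, R_B becomes R_B‖R_L = 634.7 Ω, so V = 17.2 × 634.7/6995 = 1.56 V.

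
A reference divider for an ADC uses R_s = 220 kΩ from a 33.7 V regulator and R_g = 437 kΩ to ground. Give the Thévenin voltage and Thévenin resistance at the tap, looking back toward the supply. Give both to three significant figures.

V_th = 22.4 V, R_th = 146 kΩ

V_th is the open-circuit tap voltage: 33.7 × 437/(220 + 437) = 22.4 V.
With the supply zeroed, R_s and R_g appear in parallel from the tap: R_th = R_s‖R_g = (220 × 437)/657.0 = 146 kΩ.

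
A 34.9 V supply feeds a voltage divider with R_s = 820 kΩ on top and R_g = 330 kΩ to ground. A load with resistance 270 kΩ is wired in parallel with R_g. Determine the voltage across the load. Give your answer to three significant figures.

The load sits in parallel with R_g: R_g‖R_L = (330 × 270) / (330 + 270) = 148.5 kΩ.
V_out = 34.9 × 148.5 / (820 + 148.5) = 34.9 × 148.5/968.5 = 5.35 V.
(Unloaded it would have been 10.0 V.)

V_out ≈ 5.35 V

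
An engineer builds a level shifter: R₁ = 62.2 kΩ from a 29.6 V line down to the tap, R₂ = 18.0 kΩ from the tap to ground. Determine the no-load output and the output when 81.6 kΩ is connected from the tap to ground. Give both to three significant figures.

Open-circuit: V = 29.6 × 18.0/(62.2 + 18.0) = 6.64 V.
With the load, R₂ becomes R₂‖R_L = 14.75 kΩ, so V = 29.6 × 14.75/76.95 = 5.67 V.

Unloaded: 6.64 V; loaded: 5.67 V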